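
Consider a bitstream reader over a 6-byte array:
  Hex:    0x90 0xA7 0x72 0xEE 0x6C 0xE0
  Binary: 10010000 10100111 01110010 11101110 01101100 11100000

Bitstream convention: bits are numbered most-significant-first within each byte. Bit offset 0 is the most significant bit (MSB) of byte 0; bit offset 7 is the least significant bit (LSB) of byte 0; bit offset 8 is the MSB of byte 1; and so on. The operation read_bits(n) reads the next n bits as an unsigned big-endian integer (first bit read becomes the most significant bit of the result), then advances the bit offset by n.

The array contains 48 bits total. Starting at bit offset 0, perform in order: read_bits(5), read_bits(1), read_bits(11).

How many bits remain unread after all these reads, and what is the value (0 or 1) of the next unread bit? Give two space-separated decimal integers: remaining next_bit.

Read 1: bits[0:5] width=5 -> value=18 (bin 10010); offset now 5 = byte 0 bit 5; 43 bits remain
Read 2: bits[5:6] width=1 -> value=0 (bin 0); offset now 6 = byte 0 bit 6; 42 bits remain
Read 3: bits[6:17] width=11 -> value=334 (bin 00101001110); offset now 17 = byte 2 bit 1; 31 bits remain

Answer: 31 1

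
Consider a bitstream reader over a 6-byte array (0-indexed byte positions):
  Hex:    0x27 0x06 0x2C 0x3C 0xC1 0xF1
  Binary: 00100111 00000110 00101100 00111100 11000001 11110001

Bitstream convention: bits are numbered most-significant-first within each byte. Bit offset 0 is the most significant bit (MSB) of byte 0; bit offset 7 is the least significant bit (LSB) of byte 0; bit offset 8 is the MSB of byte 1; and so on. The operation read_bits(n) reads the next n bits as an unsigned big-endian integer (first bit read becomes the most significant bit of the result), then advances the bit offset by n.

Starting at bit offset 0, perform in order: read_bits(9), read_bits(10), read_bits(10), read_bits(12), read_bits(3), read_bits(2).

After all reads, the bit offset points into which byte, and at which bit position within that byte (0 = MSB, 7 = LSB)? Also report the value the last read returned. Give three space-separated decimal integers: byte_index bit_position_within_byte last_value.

Answer: 5 6 0

Derivation:
Read 1: bits[0:9] width=9 -> value=78 (bin 001001110); offset now 9 = byte 1 bit 1; 39 bits remain
Read 2: bits[9:19] width=10 -> value=49 (bin 0000110001); offset now 19 = byte 2 bit 3; 29 bits remain
Read 3: bits[19:29] width=10 -> value=391 (bin 0110000111); offset now 29 = byte 3 bit 5; 19 bits remain
Read 4: bits[29:41] width=12 -> value=2435 (bin 100110000011); offset now 41 = byte 5 bit 1; 7 bits remain
Read 5: bits[41:44] width=3 -> value=7 (bin 111); offset now 44 = byte 5 bit 4; 4 bits remain
Read 6: bits[44:46] width=2 -> value=0 (bin 00); offset now 46 = byte 5 bit 6; 2 bits remain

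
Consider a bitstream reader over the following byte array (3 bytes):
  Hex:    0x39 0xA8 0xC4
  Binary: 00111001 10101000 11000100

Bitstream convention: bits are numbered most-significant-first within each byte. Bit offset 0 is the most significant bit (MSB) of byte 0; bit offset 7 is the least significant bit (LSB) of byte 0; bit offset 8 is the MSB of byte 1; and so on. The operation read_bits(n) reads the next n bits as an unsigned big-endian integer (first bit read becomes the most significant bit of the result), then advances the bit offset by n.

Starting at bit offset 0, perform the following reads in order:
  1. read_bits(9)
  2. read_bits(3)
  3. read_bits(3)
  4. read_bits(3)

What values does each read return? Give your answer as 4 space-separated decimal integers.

Read 1: bits[0:9] width=9 -> value=115 (bin 001110011); offset now 9 = byte 1 bit 1; 15 bits remain
Read 2: bits[9:12] width=3 -> value=2 (bin 010); offset now 12 = byte 1 bit 4; 12 bits remain
Read 3: bits[12:15] width=3 -> value=4 (bin 100); offset now 15 = byte 1 bit 7; 9 bits remain
Read 4: bits[15:18] width=3 -> value=3 (bin 011); offset now 18 = byte 2 bit 2; 6 bits remain

Answer: 115 2 4 3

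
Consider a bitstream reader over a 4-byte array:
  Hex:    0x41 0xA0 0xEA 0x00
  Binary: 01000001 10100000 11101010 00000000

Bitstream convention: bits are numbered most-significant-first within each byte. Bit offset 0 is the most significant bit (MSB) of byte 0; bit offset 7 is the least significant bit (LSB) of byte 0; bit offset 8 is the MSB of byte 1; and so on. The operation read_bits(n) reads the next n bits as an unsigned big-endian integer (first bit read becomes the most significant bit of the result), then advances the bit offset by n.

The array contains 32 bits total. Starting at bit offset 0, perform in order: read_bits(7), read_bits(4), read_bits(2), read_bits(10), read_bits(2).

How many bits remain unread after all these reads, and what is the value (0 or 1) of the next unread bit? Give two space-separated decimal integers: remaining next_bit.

Read 1: bits[0:7] width=7 -> value=32 (bin 0100000); offset now 7 = byte 0 bit 7; 25 bits remain
Read 2: bits[7:11] width=4 -> value=13 (bin 1101); offset now 11 = byte 1 bit 3; 21 bits remain
Read 3: bits[11:13] width=2 -> value=0 (bin 00); offset now 13 = byte 1 bit 5; 19 bits remain
Read 4: bits[13:23] width=10 -> value=117 (bin 0001110101); offset now 23 = byte 2 bit 7; 9 bits remain
Read 5: bits[23:25] width=2 -> value=0 (bin 00); offset now 25 = byte 3 bit 1; 7 bits remain

Answer: 7 0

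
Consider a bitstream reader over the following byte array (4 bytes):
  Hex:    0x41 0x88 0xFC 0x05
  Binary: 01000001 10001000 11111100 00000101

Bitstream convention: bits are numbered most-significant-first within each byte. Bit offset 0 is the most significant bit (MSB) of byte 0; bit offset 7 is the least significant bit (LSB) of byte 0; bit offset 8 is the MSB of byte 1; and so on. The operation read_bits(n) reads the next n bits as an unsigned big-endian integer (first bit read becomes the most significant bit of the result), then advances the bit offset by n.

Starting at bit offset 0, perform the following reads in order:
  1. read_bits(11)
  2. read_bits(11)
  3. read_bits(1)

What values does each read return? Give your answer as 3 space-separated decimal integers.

Answer: 524 575 0

Derivation:
Read 1: bits[0:11] width=11 -> value=524 (bin 01000001100); offset now 11 = byte 1 bit 3; 21 bits remain
Read 2: bits[11:22] width=11 -> value=575 (bin 01000111111); offset now 22 = byte 2 bit 6; 10 bits remain
Read 3: bits[22:23] width=1 -> value=0 (bin 0); offset now 23 = byte 2 bit 7; 9 bits remain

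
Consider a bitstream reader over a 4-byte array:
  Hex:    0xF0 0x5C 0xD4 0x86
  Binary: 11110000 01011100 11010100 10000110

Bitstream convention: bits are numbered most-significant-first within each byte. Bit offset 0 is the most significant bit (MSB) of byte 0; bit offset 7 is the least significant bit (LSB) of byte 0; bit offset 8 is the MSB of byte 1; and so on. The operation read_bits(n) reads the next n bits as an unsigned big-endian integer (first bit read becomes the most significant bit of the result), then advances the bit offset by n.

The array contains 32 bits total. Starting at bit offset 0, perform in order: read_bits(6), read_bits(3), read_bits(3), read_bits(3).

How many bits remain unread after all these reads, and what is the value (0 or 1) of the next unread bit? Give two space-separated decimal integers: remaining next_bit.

Answer: 17 0

Derivation:
Read 1: bits[0:6] width=6 -> value=60 (bin 111100); offset now 6 = byte 0 bit 6; 26 bits remain
Read 2: bits[6:9] width=3 -> value=0 (bin 000); offset now 9 = byte 1 bit 1; 23 bits remain
Read 3: bits[9:12] width=3 -> value=5 (bin 101); offset now 12 = byte 1 bit 4; 20 bits remain
Read 4: bits[12:15] width=3 -> value=6 (bin 110); offset now 15 = byte 1 bit 7; 17 bits remain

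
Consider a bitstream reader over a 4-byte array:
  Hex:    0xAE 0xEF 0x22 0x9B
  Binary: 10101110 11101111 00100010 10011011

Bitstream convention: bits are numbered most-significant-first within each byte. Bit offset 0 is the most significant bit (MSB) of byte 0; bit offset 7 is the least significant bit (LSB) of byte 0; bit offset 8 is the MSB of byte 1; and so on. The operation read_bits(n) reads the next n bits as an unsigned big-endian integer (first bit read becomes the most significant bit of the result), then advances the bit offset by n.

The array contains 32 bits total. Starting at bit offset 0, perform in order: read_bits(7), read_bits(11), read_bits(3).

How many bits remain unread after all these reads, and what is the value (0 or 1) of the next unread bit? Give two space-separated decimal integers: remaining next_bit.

Answer: 11 0

Derivation:
Read 1: bits[0:7] width=7 -> value=87 (bin 1010111); offset now 7 = byte 0 bit 7; 25 bits remain
Read 2: bits[7:18] width=11 -> value=956 (bin 01110111100); offset now 18 = byte 2 bit 2; 14 bits remain
Read 3: bits[18:21] width=3 -> value=4 (bin 100); offset now 21 = byte 2 bit 5; 11 bits remain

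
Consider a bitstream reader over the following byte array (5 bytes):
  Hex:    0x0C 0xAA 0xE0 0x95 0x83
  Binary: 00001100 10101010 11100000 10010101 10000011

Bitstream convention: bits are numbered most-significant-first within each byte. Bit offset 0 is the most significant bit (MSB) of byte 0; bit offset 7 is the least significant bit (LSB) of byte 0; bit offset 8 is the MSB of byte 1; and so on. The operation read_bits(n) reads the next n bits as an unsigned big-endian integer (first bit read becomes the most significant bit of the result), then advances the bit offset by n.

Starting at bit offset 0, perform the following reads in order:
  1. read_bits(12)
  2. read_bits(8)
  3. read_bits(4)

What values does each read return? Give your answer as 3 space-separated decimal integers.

Answer: 202 174 0

Derivation:
Read 1: bits[0:12] width=12 -> value=202 (bin 000011001010); offset now 12 = byte 1 bit 4; 28 bits remain
Read 2: bits[12:20] width=8 -> value=174 (bin 10101110); offset now 20 = byte 2 bit 4; 20 bits remain
Read 3: bits[20:24] width=4 -> value=0 (bin 0000); offset now 24 = byte 3 bit 0; 16 bits remain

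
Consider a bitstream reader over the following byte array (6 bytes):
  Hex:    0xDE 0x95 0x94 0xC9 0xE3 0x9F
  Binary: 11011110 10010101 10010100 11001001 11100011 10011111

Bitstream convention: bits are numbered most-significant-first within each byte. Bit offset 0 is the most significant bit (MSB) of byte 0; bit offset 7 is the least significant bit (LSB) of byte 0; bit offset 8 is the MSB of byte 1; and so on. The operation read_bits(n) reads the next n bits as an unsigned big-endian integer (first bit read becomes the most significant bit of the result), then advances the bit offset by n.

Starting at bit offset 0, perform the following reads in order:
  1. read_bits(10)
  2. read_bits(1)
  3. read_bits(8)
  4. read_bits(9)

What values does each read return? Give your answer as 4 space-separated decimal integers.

Read 1: bits[0:10] width=10 -> value=890 (bin 1101111010); offset now 10 = byte 1 bit 2; 38 bits remain
Read 2: bits[10:11] width=1 -> value=0 (bin 0); offset now 11 = byte 1 bit 3; 37 bits remain
Read 3: bits[11:19] width=8 -> value=172 (bin 10101100); offset now 19 = byte 2 bit 3; 29 bits remain
Read 4: bits[19:28] width=9 -> value=332 (bin 101001100); offset now 28 = byte 3 bit 4; 20 bits remain

Answer: 890 0 172 332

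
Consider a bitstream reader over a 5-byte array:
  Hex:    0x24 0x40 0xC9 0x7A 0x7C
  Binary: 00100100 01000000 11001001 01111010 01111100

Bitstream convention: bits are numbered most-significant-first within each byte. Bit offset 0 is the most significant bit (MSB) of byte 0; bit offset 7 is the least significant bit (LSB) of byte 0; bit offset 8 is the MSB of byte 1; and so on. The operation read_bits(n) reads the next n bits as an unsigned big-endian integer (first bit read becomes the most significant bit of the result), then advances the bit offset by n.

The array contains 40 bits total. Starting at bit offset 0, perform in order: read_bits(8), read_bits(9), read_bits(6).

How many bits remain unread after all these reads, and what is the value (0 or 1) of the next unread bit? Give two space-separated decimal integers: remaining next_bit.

Answer: 17 1

Derivation:
Read 1: bits[0:8] width=8 -> value=36 (bin 00100100); offset now 8 = byte 1 bit 0; 32 bits remain
Read 2: bits[8:17] width=9 -> value=129 (bin 010000001); offset now 17 = byte 2 bit 1; 23 bits remain
Read 3: bits[17:23] width=6 -> value=36 (bin 100100); offset now 23 = byte 2 bit 7; 17 bits remain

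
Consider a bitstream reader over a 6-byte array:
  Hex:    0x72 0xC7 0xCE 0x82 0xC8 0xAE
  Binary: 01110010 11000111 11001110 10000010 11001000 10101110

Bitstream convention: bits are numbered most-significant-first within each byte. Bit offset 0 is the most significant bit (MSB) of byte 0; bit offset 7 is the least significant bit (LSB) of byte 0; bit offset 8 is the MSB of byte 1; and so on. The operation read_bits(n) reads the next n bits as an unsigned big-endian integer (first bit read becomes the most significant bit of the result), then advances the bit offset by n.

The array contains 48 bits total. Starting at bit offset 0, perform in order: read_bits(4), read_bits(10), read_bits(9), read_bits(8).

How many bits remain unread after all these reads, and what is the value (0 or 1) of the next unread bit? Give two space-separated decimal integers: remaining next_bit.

Read 1: bits[0:4] width=4 -> value=7 (bin 0111); offset now 4 = byte 0 bit 4; 44 bits remain
Read 2: bits[4:14] width=10 -> value=177 (bin 0010110001); offset now 14 = byte 1 bit 6; 34 bits remain
Read 3: bits[14:23] width=9 -> value=487 (bin 111100111); offset now 23 = byte 2 bit 7; 25 bits remain
Read 4: bits[23:31] width=8 -> value=65 (bin 01000001); offset now 31 = byte 3 bit 7; 17 bits remain

Answer: 17 0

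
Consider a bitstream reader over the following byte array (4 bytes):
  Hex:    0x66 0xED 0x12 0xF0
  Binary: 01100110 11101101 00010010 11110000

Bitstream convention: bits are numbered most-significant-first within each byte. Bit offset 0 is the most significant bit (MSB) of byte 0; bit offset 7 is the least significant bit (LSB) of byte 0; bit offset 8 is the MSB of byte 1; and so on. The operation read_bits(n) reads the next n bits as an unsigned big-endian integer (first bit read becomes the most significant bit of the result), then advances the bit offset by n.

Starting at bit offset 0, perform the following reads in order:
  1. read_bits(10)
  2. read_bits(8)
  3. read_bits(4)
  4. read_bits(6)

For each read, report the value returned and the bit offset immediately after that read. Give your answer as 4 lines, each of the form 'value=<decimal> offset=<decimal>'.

Answer: value=411 offset=10
value=180 offset=18
value=4 offset=22
value=47 offset=28

Derivation:
Read 1: bits[0:10] width=10 -> value=411 (bin 0110011011); offset now 10 = byte 1 bit 2; 22 bits remain
Read 2: bits[10:18] width=8 -> value=180 (bin 10110100); offset now 18 = byte 2 bit 2; 14 bits remain
Read 3: bits[18:22] width=4 -> value=4 (bin 0100); offset now 22 = byte 2 bit 6; 10 bits remain
Read 4: bits[22:28] width=6 -> value=47 (bin 101111); offset now 28 = byte 3 bit 4; 4 bits remain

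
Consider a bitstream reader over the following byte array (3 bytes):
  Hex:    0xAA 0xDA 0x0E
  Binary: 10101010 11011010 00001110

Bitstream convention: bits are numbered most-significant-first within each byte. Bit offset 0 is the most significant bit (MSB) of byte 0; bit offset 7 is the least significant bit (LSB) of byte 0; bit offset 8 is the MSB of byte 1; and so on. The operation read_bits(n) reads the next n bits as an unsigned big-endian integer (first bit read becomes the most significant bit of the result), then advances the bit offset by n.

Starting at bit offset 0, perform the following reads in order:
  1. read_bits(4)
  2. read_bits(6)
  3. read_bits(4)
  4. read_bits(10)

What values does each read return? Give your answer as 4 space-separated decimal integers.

Answer: 10 43 6 526

Derivation:
Read 1: bits[0:4] width=4 -> value=10 (bin 1010); offset now 4 = byte 0 bit 4; 20 bits remain
Read 2: bits[4:10] width=6 -> value=43 (bin 101011); offset now 10 = byte 1 bit 2; 14 bits remain
Read 3: bits[10:14] width=4 -> value=6 (bin 0110); offset now 14 = byte 1 bit 6; 10 bits remain
Read 4: bits[14:24] width=10 -> value=526 (bin 1000001110); offset now 24 = byte 3 bit 0; 0 bits remain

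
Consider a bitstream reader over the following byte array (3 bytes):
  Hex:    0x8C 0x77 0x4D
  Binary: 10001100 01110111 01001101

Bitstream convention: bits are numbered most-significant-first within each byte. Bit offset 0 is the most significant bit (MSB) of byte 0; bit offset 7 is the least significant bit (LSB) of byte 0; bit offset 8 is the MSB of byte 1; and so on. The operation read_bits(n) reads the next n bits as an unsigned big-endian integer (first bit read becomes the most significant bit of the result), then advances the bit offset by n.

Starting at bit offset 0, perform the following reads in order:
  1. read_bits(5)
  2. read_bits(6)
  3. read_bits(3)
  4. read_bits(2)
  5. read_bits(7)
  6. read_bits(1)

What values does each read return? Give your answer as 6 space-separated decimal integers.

Answer: 17 35 5 3 38 1

Derivation:
Read 1: bits[0:5] width=5 -> value=17 (bin 10001); offset now 5 = byte 0 bit 5; 19 bits remain
Read 2: bits[5:11] width=6 -> value=35 (bin 100011); offset now 11 = byte 1 bit 3; 13 bits remain
Read 3: bits[11:14] width=3 -> value=5 (bin 101); offset now 14 = byte 1 bit 6; 10 bits remain
Read 4: bits[14:16] width=2 -> value=3 (bin 11); offset now 16 = byte 2 bit 0; 8 bits remain
Read 5: bits[16:23] width=7 -> value=38 (bin 0100110); offset now 23 = byte 2 bit 7; 1 bits remain
Read 6: bits[23:24] width=1 -> value=1 (bin 1); offset now 24 = byte 3 bit 0; 0 bits remain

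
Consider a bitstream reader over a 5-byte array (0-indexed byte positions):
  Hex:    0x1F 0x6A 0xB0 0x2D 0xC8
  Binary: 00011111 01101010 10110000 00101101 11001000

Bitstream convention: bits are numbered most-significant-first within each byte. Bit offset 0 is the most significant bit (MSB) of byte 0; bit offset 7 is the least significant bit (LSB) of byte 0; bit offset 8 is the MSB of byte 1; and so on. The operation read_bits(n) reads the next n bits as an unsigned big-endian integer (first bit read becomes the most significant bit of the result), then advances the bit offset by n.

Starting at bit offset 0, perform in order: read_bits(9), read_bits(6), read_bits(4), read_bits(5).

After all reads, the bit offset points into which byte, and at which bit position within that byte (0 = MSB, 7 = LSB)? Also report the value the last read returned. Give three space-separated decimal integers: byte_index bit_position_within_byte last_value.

Read 1: bits[0:9] width=9 -> value=62 (bin 000111110); offset now 9 = byte 1 bit 1; 31 bits remain
Read 2: bits[9:15] width=6 -> value=53 (bin 110101); offset now 15 = byte 1 bit 7; 25 bits remain
Read 3: bits[15:19] width=4 -> value=5 (bin 0101); offset now 19 = byte 2 bit 3; 21 bits remain
Read 4: bits[19:24] width=5 -> value=16 (bin 10000); offset now 24 = byte 3 bit 0; 16 bits remain

Answer: 3 0 16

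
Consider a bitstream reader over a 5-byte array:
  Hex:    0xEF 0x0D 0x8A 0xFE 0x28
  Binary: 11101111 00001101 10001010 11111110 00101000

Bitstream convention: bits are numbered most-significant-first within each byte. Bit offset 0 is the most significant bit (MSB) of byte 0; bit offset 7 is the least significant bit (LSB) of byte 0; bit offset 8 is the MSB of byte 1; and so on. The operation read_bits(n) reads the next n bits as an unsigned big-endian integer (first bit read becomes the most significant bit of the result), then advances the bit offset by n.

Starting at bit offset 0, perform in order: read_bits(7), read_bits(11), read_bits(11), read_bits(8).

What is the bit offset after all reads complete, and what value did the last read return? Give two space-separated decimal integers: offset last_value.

Read 1: bits[0:7] width=7 -> value=119 (bin 1110111); offset now 7 = byte 0 bit 7; 33 bits remain
Read 2: bits[7:18] width=11 -> value=1078 (bin 10000110110); offset now 18 = byte 2 bit 2; 22 bits remain
Read 3: bits[18:29] width=11 -> value=351 (bin 00101011111); offset now 29 = byte 3 bit 5; 11 bits remain
Read 4: bits[29:37] width=8 -> value=197 (bin 11000101); offset now 37 = byte 4 bit 5; 3 bits remain

Answer: 37 197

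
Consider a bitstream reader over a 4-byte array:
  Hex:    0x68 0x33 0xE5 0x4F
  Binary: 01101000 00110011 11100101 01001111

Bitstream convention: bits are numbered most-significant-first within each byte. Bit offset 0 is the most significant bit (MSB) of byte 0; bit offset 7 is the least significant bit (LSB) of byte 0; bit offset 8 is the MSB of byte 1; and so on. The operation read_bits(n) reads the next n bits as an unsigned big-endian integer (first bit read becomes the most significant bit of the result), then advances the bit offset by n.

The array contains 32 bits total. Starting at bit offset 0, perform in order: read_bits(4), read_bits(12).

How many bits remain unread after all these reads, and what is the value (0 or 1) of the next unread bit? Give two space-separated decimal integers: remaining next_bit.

Read 1: bits[0:4] width=4 -> value=6 (bin 0110); offset now 4 = byte 0 bit 4; 28 bits remain
Read 2: bits[4:16] width=12 -> value=2099 (bin 100000110011); offset now 16 = byte 2 bit 0; 16 bits remain

Answer: 16 1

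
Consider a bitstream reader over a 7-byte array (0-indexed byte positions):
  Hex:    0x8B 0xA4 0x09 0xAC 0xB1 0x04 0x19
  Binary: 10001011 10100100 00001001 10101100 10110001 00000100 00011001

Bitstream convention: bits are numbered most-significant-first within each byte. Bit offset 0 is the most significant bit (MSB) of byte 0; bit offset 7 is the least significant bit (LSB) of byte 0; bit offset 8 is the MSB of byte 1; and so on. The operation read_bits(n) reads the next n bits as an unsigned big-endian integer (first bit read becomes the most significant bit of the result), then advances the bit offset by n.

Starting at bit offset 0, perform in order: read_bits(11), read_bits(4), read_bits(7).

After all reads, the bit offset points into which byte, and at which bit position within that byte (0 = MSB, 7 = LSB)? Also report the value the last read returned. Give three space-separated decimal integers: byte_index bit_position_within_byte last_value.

Answer: 2 6 2

Derivation:
Read 1: bits[0:11] width=11 -> value=1117 (bin 10001011101); offset now 11 = byte 1 bit 3; 45 bits remain
Read 2: bits[11:15] width=4 -> value=2 (bin 0010); offset now 15 = byte 1 bit 7; 41 bits remain
Read 3: bits[15:22] width=7 -> value=2 (bin 0000010); offset now 22 = byte 2 bit 6; 34 bits remain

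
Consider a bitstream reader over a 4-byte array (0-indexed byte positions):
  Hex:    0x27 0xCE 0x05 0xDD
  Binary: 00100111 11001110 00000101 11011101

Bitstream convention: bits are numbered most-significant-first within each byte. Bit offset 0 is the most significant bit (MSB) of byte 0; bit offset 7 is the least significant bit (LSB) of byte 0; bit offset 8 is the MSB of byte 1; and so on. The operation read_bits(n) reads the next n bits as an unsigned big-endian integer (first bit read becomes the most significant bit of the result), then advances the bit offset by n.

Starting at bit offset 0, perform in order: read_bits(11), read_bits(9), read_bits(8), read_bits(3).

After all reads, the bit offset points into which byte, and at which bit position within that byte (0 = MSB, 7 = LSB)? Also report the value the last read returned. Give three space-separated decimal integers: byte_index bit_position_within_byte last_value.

Answer: 3 7 6

Derivation:
Read 1: bits[0:11] width=11 -> value=318 (bin 00100111110); offset now 11 = byte 1 bit 3; 21 bits remain
Read 2: bits[11:20] width=9 -> value=224 (bin 011100000); offset now 20 = byte 2 bit 4; 12 bits remain
Read 3: bits[20:28] width=8 -> value=93 (bin 01011101); offset now 28 = byte 3 bit 4; 4 bits remain
Read 4: bits[28:31] width=3 -> value=6 (bin 110); offset now 31 = byte 3 bit 7; 1 bits remain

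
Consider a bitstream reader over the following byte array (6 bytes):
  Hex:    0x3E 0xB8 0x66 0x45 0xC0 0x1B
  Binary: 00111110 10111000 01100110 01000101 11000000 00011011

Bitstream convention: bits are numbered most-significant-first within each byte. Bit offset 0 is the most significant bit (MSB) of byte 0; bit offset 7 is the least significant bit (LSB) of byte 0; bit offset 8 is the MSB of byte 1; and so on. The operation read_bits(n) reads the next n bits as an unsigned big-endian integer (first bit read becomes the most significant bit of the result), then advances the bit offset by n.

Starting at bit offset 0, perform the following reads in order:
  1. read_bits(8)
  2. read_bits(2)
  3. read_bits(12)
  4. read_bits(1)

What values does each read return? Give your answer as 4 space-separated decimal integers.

Answer: 62 2 3609 1

Derivation:
Read 1: bits[0:8] width=8 -> value=62 (bin 00111110); offset now 8 = byte 1 bit 0; 40 bits remain
Read 2: bits[8:10] width=2 -> value=2 (bin 10); offset now 10 = byte 1 bit 2; 38 bits remain
Read 3: bits[10:22] width=12 -> value=3609 (bin 111000011001); offset now 22 = byte 2 bit 6; 26 bits remain
Read 4: bits[22:23] width=1 -> value=1 (bin 1); offset now 23 = byte 2 bit 7; 25 bits remain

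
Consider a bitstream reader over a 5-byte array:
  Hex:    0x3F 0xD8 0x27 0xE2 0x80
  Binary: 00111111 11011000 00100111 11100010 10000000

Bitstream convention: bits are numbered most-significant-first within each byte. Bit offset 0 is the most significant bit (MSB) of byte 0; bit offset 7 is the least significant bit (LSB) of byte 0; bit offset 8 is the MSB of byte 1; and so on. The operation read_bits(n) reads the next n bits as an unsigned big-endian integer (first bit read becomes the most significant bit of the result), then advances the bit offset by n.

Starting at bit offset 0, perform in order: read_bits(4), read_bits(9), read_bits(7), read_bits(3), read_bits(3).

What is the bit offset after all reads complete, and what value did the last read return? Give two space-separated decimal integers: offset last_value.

Answer: 26 7

Derivation:
Read 1: bits[0:4] width=4 -> value=3 (bin 0011); offset now 4 = byte 0 bit 4; 36 bits remain
Read 2: bits[4:13] width=9 -> value=507 (bin 111111011); offset now 13 = byte 1 bit 5; 27 bits remain
Read 3: bits[13:20] width=7 -> value=2 (bin 0000010); offset now 20 = byte 2 bit 4; 20 bits remain
Read 4: bits[20:23] width=3 -> value=3 (bin 011); offset now 23 = byte 2 bit 7; 17 bits remain
Read 5: bits[23:26] width=3 -> value=7 (bin 111); offset now 26 = byte 3 bit 2; 14 bits remain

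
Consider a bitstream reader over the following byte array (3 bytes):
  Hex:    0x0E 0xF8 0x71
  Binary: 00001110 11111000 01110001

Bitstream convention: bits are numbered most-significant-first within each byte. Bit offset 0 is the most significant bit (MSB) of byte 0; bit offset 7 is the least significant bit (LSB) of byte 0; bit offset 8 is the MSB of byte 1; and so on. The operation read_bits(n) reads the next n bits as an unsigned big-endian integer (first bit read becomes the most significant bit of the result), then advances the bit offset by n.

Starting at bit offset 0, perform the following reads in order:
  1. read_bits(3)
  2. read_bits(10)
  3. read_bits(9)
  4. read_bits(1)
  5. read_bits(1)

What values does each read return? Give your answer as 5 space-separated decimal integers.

Read 1: bits[0:3] width=3 -> value=0 (bin 000); offset now 3 = byte 0 bit 3; 21 bits remain
Read 2: bits[3:13] width=10 -> value=479 (bin 0111011111); offset now 13 = byte 1 bit 5; 11 bits remain
Read 3: bits[13:22] width=9 -> value=28 (bin 000011100); offset now 22 = byte 2 bit 6; 2 bits remain
Read 4: bits[22:23] width=1 -> value=0 (bin 0); offset now 23 = byte 2 bit 7; 1 bits remain
Read 5: bits[23:24] width=1 -> value=1 (bin 1); offset now 24 = byte 3 bit 0; 0 bits remain

Answer: 0 479 28 0 1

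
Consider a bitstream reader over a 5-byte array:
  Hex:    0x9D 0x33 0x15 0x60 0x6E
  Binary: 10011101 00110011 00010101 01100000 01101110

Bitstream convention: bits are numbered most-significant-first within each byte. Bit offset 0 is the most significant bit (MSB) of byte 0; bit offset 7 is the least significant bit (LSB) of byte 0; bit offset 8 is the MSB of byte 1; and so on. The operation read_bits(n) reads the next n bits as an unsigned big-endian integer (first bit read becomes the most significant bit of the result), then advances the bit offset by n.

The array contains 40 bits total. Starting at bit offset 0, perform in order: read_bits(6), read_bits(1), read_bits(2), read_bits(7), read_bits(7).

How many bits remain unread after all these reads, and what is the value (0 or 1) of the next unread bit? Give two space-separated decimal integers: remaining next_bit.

Read 1: bits[0:6] width=6 -> value=39 (bin 100111); offset now 6 = byte 0 bit 6; 34 bits remain
Read 2: bits[6:7] width=1 -> value=0 (bin 0); offset now 7 = byte 0 bit 7; 33 bits remain
Read 3: bits[7:9] width=2 -> value=2 (bin 10); offset now 9 = byte 1 bit 1; 31 bits remain
Read 4: bits[9:16] width=7 -> value=51 (bin 0110011); offset now 16 = byte 2 bit 0; 24 bits remain
Read 5: bits[16:23] width=7 -> value=10 (bin 0001010); offset now 23 = byte 2 bit 7; 17 bits remain

Answer: 17 1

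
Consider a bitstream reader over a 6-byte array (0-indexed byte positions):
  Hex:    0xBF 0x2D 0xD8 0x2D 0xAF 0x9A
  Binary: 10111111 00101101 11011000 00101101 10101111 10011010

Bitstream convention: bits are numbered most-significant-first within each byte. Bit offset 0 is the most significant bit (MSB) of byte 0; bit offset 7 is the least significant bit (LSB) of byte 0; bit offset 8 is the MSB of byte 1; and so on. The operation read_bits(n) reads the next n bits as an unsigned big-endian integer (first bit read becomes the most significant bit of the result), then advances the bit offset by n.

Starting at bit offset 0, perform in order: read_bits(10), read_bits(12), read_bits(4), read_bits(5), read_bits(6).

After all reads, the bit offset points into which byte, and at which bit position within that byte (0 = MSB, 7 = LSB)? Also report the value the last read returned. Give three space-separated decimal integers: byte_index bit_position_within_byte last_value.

Answer: 4 5 53

Derivation:
Read 1: bits[0:10] width=10 -> value=764 (bin 1011111100); offset now 10 = byte 1 bit 2; 38 bits remain
Read 2: bits[10:22] width=12 -> value=2934 (bin 101101110110); offset now 22 = byte 2 bit 6; 26 bits remain
Read 3: bits[22:26] width=4 -> value=0 (bin 0000); offset now 26 = byte 3 bit 2; 22 bits remain
Read 4: bits[26:31] width=5 -> value=22 (bin 10110); offset now 31 = byte 3 bit 7; 17 bits remain
Read 5: bits[31:37] width=6 -> value=53 (bin 110101); offset now 37 = byte 4 bit 5; 11 bits remain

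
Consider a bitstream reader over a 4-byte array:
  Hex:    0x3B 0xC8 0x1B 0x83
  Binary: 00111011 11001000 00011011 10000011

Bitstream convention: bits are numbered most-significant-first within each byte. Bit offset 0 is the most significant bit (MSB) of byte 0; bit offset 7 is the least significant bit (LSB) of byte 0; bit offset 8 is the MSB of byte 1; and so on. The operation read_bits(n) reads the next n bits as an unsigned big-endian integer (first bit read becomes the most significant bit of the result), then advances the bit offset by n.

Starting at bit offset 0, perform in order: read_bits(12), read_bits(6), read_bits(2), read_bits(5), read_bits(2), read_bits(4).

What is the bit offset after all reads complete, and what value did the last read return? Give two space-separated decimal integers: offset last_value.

Read 1: bits[0:12] width=12 -> value=956 (bin 001110111100); offset now 12 = byte 1 bit 4; 20 bits remain
Read 2: bits[12:18] width=6 -> value=32 (bin 100000); offset now 18 = byte 2 bit 2; 14 bits remain
Read 3: bits[18:20] width=2 -> value=1 (bin 01); offset now 20 = byte 2 bit 4; 12 bits remain
Read 4: bits[20:25] width=5 -> value=23 (bin 10111); offset now 25 = byte 3 bit 1; 7 bits remain
Read 5: bits[25:27] width=2 -> value=0 (bin 00); offset now 27 = byte 3 bit 3; 5 bits remain
Read 6: bits[27:31] width=4 -> value=1 (bin 0001); offset now 31 = byte 3 bit 7; 1 bits remain

Answer: 31 1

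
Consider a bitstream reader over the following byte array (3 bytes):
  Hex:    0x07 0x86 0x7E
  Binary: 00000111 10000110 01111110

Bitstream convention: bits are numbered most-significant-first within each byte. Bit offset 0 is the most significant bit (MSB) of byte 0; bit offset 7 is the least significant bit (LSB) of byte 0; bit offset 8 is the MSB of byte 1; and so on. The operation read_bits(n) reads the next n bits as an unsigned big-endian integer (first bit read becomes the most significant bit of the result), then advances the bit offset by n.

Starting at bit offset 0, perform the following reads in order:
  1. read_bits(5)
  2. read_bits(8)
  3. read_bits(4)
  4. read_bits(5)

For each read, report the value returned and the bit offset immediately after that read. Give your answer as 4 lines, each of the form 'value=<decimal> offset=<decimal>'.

Answer: value=0 offset=5
value=240 offset=13
value=12 offset=17
value=31 offset=22

Derivation:
Read 1: bits[0:5] width=5 -> value=0 (bin 00000); offset now 5 = byte 0 bit 5; 19 bits remain
Read 2: bits[5:13] width=8 -> value=240 (bin 11110000); offset now 13 = byte 1 bit 5; 11 bits remain
Read 3: bits[13:17] width=4 -> value=12 (bin 1100); offset now 17 = byte 2 bit 1; 7 bits remain
Read 4: bits[17:22] width=5 -> value=31 (bin 11111); offset now 22 = byte 2 bit 6; 2 bits remain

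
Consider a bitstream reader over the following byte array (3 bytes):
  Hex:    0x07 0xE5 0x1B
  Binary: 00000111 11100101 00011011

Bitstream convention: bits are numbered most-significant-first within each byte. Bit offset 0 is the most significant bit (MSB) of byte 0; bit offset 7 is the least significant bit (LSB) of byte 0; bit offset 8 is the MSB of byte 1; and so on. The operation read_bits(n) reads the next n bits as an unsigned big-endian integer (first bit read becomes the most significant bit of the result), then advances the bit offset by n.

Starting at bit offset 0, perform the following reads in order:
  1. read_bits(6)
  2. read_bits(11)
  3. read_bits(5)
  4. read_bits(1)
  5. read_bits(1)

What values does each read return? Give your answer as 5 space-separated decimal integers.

Read 1: bits[0:6] width=6 -> value=1 (bin 000001); offset now 6 = byte 0 bit 6; 18 bits remain
Read 2: bits[6:17] width=11 -> value=1994 (bin 11111001010); offset now 17 = byte 2 bit 1; 7 bits remain
Read 3: bits[17:22] width=5 -> value=6 (bin 00110); offset now 22 = byte 2 bit 6; 2 bits remain
Read 4: bits[22:23] width=1 -> value=1 (bin 1); offset now 23 = byte 2 bit 7; 1 bits remain
Read 5: bits[23:24] width=1 -> value=1 (bin 1); offset now 24 = byte 3 bit 0; 0 bits remain

Answer: 1 1994 6 1 1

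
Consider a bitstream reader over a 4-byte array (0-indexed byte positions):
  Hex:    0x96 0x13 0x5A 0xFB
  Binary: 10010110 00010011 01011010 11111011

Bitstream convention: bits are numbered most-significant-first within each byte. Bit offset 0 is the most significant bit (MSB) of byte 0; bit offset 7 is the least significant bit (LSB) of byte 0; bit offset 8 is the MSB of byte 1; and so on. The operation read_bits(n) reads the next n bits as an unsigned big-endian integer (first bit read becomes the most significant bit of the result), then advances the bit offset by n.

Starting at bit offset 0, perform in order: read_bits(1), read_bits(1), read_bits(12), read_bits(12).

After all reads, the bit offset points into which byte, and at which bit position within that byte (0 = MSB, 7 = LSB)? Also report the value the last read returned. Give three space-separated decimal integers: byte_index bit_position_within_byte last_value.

Read 1: bits[0:1] width=1 -> value=1 (bin 1); offset now 1 = byte 0 bit 1; 31 bits remain
Read 2: bits[1:2] width=1 -> value=0 (bin 0); offset now 2 = byte 0 bit 2; 30 bits remain
Read 3: bits[2:14] width=12 -> value=1412 (bin 010110000100); offset now 14 = byte 1 bit 6; 18 bits remain
Read 4: bits[14:26] width=12 -> value=3435 (bin 110101101011); offset now 26 = byte 3 bit 2; 6 bits remain

Answer: 3 2 3435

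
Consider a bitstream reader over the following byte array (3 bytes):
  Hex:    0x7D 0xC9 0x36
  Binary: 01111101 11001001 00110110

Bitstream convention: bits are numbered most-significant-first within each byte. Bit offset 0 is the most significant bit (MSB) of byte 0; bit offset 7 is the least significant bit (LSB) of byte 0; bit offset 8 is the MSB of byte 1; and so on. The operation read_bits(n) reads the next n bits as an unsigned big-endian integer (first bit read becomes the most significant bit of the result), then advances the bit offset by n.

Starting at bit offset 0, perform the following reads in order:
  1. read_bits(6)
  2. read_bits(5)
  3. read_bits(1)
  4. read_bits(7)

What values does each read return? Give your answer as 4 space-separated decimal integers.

Answer: 31 14 0 73

Derivation:
Read 1: bits[0:6] width=6 -> value=31 (bin 011111); offset now 6 = byte 0 bit 6; 18 bits remain
Read 2: bits[6:11] width=5 -> value=14 (bin 01110); offset now 11 = byte 1 bit 3; 13 bits remain
Read 3: bits[11:12] width=1 -> value=0 (bin 0); offset now 12 = byte 1 bit 4; 12 bits remain
Read 4: bits[12:19] width=7 -> value=73 (bin 1001001); offset now 19 = byte 2 bit 3; 5 bits remain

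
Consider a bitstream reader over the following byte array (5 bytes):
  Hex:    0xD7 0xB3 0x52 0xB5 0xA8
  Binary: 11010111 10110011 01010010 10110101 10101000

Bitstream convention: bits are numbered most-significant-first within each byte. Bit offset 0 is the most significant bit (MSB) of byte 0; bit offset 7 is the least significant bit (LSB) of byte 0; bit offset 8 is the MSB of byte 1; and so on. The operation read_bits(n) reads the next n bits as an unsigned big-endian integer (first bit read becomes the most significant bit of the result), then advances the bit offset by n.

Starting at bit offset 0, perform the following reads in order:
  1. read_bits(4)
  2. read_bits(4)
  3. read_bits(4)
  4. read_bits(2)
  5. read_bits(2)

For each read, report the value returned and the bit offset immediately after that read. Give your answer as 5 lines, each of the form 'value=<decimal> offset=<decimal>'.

Read 1: bits[0:4] width=4 -> value=13 (bin 1101); offset now 4 = byte 0 bit 4; 36 bits remain
Read 2: bits[4:8] width=4 -> value=7 (bin 0111); offset now 8 = byte 1 bit 0; 32 bits remain
Read 3: bits[8:12] width=4 -> value=11 (bin 1011); offset now 12 = byte 1 bit 4; 28 bits remain
Read 4: bits[12:14] width=2 -> value=0 (bin 00); offset now 14 = byte 1 bit 6; 26 bits remain
Read 5: bits[14:16] width=2 -> value=3 (bin 11); offset now 16 = byte 2 bit 0; 24 bits remain

Answer: value=13 offset=4
value=7 offset=8
value=11 offset=12
value=0 offset=14
value=3 offset=16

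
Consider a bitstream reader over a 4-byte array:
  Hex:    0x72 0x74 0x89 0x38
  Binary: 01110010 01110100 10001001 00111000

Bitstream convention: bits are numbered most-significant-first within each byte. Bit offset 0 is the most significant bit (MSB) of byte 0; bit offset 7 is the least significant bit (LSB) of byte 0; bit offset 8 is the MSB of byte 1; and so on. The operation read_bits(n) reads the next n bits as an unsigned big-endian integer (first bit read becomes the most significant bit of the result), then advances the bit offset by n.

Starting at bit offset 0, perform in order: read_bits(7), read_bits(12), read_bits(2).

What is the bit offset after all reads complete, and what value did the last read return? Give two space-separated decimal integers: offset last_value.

Read 1: bits[0:7] width=7 -> value=57 (bin 0111001); offset now 7 = byte 0 bit 7; 25 bits remain
Read 2: bits[7:19] width=12 -> value=932 (bin 001110100100); offset now 19 = byte 2 bit 3; 13 bits remain
Read 3: bits[19:21] width=2 -> value=1 (bin 01); offset now 21 = byte 2 bit 5; 11 bits remain

Answer: 21 1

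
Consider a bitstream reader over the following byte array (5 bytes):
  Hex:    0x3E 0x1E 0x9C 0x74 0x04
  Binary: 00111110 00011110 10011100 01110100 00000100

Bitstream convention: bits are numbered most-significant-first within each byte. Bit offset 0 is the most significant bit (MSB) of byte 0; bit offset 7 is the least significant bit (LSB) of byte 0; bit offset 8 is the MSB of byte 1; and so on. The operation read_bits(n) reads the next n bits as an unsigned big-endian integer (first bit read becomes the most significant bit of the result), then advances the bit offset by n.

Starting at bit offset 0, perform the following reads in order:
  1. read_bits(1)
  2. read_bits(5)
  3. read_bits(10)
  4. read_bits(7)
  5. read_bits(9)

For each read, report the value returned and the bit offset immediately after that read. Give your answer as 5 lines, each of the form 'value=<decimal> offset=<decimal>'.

Answer: value=0 offset=1
value=15 offset=6
value=542 offset=16
value=78 offset=23
value=116 offset=32

Derivation:
Read 1: bits[0:1] width=1 -> value=0 (bin 0); offset now 1 = byte 0 bit 1; 39 bits remain
Read 2: bits[1:6] width=5 -> value=15 (bin 01111); offset now 6 = byte 0 bit 6; 34 bits remain
Read 3: bits[6:16] width=10 -> value=542 (bin 1000011110); offset now 16 = byte 2 bit 0; 24 bits remain
Read 4: bits[16:23] width=7 -> value=78 (bin 1001110); offset now 23 = byte 2 bit 7; 17 bits remain
Read 5: bits[23:32] width=9 -> value=116 (bin 001110100); offset now 32 = byte 4 bit 0; 8 bits remain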